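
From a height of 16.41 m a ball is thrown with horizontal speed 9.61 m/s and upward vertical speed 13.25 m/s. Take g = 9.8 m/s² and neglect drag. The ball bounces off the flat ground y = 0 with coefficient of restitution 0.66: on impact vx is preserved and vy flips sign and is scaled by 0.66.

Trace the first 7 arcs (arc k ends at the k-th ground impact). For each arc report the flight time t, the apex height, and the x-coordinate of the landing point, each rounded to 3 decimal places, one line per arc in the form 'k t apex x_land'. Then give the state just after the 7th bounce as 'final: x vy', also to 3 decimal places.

1 3.627 25.367 34.859
2 3.003 11.050 63.721
3 1.982 4.813 82.771
4 1.308 2.097 95.343
5 0.863 0.913 103.641
6 0.570 0.398 109.118
7 0.376 0.173 112.732
final: 112.732 1.216

Arc 1: start y=16.410, vy=13.250 → t=3.627, apex=25.367, x_land=34.859, impact vy=-22.298
  bounce: vy ← 0.66·22.298 = 14.717
Arc 2: start y=0.000, vy=14.717 → t=3.003, apex=11.050, x_land=63.721, impact vy=-14.717
  bounce: vy ← 0.66·14.717 = 9.713
Arc 3: start y=0.000, vy=9.713 → t=1.982, apex=4.813, x_land=82.771, impact vy=-9.713
  bounce: vy ← 0.66·9.713 = 6.411
Arc 4: start y=0.000, vy=6.411 → t=1.308, apex=2.097, x_land=95.343, impact vy=-6.411
  bounce: vy ← 0.66·6.411 = 4.231
Arc 5: start y=0.000, vy=4.231 → t=0.863, apex=0.913, x_land=103.641, impact vy=-4.231
  bounce: vy ← 0.66·4.231 = 2.792
Arc 6: start y=0.000, vy=2.792 → t=0.570, apex=0.398, x_land=109.118, impact vy=-2.792
  bounce: vy ← 0.66·2.792 = 1.843
Arc 7: start y=0.000, vy=1.843 → t=0.376, apex=0.173, x_land=112.732, impact vy=-1.843
  bounce: vy ← 0.66·1.843 = 1.216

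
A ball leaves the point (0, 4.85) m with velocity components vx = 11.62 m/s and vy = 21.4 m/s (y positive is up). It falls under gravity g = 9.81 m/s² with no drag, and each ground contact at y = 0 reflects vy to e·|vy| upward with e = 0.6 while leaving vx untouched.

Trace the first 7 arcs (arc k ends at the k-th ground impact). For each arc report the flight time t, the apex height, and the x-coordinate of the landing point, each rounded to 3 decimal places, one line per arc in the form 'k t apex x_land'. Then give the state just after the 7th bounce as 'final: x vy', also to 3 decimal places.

Arc 1: start y=4.850, vy=21.400 → t=4.579, apex=28.191, x_land=53.206, impact vy=-23.518
  bounce: vy ← 0.6·23.518 = 14.111
Arc 2: start y=0.000, vy=14.111 → t=2.877, apex=10.149, x_land=86.635, impact vy=-14.111
  bounce: vy ← 0.6·14.111 = 8.467
Arc 3: start y=0.000, vy=8.467 → t=1.726, apex=3.654, x_land=106.693, impact vy=-8.467
  bounce: vy ← 0.6·8.467 = 5.080
Arc 4: start y=0.000, vy=5.080 → t=1.036, apex=1.315, x_land=118.728, impact vy=-5.080
  bounce: vy ← 0.6·5.080 = 3.048
Arc 5: start y=0.000, vy=3.048 → t=0.621, apex=0.474, x_land=125.948, impact vy=-3.048
  bounce: vy ← 0.6·3.048 = 1.829
Arc 6: start y=0.000, vy=1.829 → t=0.373, apex=0.170, x_land=130.281, impact vy=-1.829
  bounce: vy ← 0.6·1.829 = 1.097
Arc 7: start y=0.000, vy=1.097 → t=0.224, apex=0.061, x_land=132.880, impact vy=-1.097
  bounce: vy ← 0.6·1.097 = 0.658

1 4.579 28.191 53.206
2 2.877 10.149 86.635
3 1.726 3.654 106.693
4 1.036 1.315 118.728
5 0.621 0.474 125.948
6 0.373 0.170 130.281
7 0.224 0.061 132.880
final: 132.880 0.658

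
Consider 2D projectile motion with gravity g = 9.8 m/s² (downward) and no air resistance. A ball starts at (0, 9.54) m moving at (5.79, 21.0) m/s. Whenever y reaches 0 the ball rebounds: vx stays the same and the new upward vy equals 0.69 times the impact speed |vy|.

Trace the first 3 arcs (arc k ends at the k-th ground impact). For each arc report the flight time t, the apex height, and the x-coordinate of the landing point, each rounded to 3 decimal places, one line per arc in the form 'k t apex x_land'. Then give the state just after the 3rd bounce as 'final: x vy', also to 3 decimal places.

Arc 1: start y=9.540, vy=21.000 → t=4.700, apex=32.040, x_land=27.213, impact vy=-25.060
  bounce: vy ← 0.69·25.060 = 17.291
Arc 2: start y=0.000, vy=17.291 → t=3.529, apex=15.254, x_land=47.645, impact vy=-17.291
  bounce: vy ← 0.69·17.291 = 11.931
Arc 3: start y=0.000, vy=11.931 → t=2.435, apex=7.263, x_land=61.742, impact vy=-11.931
  bounce: vy ← 0.69·11.931 = 8.232

1 4.700 32.040 27.213
2 3.529 15.254 47.645
3 2.435 7.263 61.742
final: 61.742 8.232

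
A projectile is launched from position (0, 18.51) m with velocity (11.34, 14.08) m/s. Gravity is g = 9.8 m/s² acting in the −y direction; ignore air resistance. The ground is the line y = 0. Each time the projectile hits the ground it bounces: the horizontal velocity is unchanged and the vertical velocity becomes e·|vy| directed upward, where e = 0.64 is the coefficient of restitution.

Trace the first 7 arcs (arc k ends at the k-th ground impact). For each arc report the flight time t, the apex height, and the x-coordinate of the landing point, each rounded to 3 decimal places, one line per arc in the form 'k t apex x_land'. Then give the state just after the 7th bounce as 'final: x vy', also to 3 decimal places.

1 3.854 28.625 43.701
2 3.094 11.725 78.784
3 1.980 4.802 101.237
4 1.267 1.967 115.607
5 0.811 0.806 124.804
6 0.519 0.330 130.690
7 0.332 0.135 134.457
final: 134.457 1.042

Arc 1: start y=18.510, vy=14.080 → t=3.854, apex=28.625, x_land=43.701, impact vy=-23.686
  bounce: vy ← 0.64·23.686 = 15.159
Arc 2: start y=0.000, vy=15.159 → t=3.094, apex=11.725, x_land=78.784, impact vy=-15.159
  bounce: vy ← 0.64·15.159 = 9.702
Arc 3: start y=0.000, vy=9.702 → t=1.980, apex=4.802, x_land=101.237, impact vy=-9.702
  bounce: vy ← 0.64·9.702 = 6.209
Arc 4: start y=0.000, vy=6.209 → t=1.267, apex=1.967, x_land=115.607, impact vy=-6.209
  bounce: vy ← 0.64·6.209 = 3.974
Arc 5: start y=0.000, vy=3.974 → t=0.811, apex=0.806, x_land=124.804, impact vy=-3.974
  bounce: vy ← 0.64·3.974 = 2.543
Arc 6: start y=0.000, vy=2.543 → t=0.519, apex=0.330, x_land=130.690, impact vy=-2.543
  bounce: vy ← 0.64·2.543 = 1.628
Arc 7: start y=0.000, vy=1.628 → t=0.332, apex=0.135, x_land=134.457, impact vy=-1.628
  bounce: vy ← 0.64·1.628 = 1.042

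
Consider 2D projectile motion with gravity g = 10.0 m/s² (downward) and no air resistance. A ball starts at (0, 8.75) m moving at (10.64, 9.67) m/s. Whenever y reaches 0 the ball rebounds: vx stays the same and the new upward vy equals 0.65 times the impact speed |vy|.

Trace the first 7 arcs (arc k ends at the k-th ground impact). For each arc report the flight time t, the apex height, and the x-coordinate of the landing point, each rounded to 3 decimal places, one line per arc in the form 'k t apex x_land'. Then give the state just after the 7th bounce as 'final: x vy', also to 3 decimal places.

1 2.606 13.425 27.724
2 2.130 5.672 50.389
3 1.385 2.397 65.122
4 0.900 1.013 74.698
5 0.585 0.428 80.922
6 0.380 0.181 84.968
7 0.247 0.076 87.598
final: 87.598 0.803

Arc 1: start y=8.750, vy=9.670 → t=2.606, apex=13.425, x_land=27.724, impact vy=-16.386
  bounce: vy ← 0.65·16.386 = 10.651
Arc 2: start y=0.000, vy=10.651 → t=2.130, apex=5.672, x_land=50.389, impact vy=-10.651
  bounce: vy ← 0.65·10.651 = 6.923
Arc 3: start y=0.000, vy=6.923 → t=1.385, apex=2.397, x_land=65.122, impact vy=-6.923
  bounce: vy ← 0.65·6.923 = 4.500
Arc 4: start y=0.000, vy=4.500 → t=0.900, apex=1.013, x_land=74.698, impact vy=-4.500
  bounce: vy ← 0.65·4.500 = 2.925
Arc 5: start y=0.000, vy=2.925 → t=0.585, apex=0.428, x_land=80.922, impact vy=-2.925
  bounce: vy ← 0.65·2.925 = 1.901
Arc 6: start y=0.000, vy=1.901 → t=0.380, apex=0.181, x_land=84.968, impact vy=-1.901
  bounce: vy ← 0.65·1.901 = 1.236
Arc 7: start y=0.000, vy=1.236 → t=0.247, apex=0.076, x_land=87.598, impact vy=-1.236
  bounce: vy ← 0.65·1.236 = 0.803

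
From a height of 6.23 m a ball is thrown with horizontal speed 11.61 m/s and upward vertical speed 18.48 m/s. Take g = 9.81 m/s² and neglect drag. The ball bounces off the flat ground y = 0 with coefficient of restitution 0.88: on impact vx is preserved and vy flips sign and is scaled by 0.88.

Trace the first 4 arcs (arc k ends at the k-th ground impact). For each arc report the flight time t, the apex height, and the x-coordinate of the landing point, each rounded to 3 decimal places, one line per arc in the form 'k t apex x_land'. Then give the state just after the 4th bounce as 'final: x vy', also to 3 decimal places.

1 4.079 23.636 47.357
2 3.864 18.304 92.212
3 3.400 14.175 131.685
4 2.992 10.977 166.421
final: 166.421 12.914

Arc 1: start y=6.230, vy=18.480 → t=4.079, apex=23.636, x_land=47.357, impact vy=-21.535
  bounce: vy ← 0.88·21.535 = 18.951
Arc 2: start y=0.000, vy=18.951 → t=3.864, apex=18.304, x_land=92.212, impact vy=-18.951
  bounce: vy ← 0.88·18.951 = 16.676
Arc 3: start y=0.000, vy=16.676 → t=3.400, apex=14.175, x_land=131.685, impact vy=-16.676
  bounce: vy ← 0.88·16.676 = 14.675
Arc 4: start y=0.000, vy=14.675 → t=2.992, apex=10.977, x_land=166.421, impact vy=-14.675
  bounce: vy ← 0.88·14.675 = 12.914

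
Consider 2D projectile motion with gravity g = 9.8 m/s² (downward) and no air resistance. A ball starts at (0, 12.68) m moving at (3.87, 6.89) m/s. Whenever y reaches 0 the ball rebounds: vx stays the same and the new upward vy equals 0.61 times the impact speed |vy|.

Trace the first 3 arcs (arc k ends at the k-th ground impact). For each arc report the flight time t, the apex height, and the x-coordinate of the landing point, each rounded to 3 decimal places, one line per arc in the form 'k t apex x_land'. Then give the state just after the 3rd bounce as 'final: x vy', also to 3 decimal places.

1 2.459 15.102 9.515
2 2.142 5.619 17.804
3 1.307 2.091 22.860
final: 22.860 3.905

Arc 1: start y=12.680, vy=6.890 → t=2.459, apex=15.102, x_land=9.515, impact vy=-17.205
  bounce: vy ← 0.61·17.205 = 10.495
Arc 2: start y=0.000, vy=10.495 → t=2.142, apex=5.619, x_land=17.804, impact vy=-10.495
  bounce: vy ← 0.61·10.495 = 6.402
Arc 3: start y=0.000, vy=6.402 → t=1.307, apex=2.091, x_land=22.860, impact vy=-6.402
  bounce: vy ← 0.61·6.402 = 3.905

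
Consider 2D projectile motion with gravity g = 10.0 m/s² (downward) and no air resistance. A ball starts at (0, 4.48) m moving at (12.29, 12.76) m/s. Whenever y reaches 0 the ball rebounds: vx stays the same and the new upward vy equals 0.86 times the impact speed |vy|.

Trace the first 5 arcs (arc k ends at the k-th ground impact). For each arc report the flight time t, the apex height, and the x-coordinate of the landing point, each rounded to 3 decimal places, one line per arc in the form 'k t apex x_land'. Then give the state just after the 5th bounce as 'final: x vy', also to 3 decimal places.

Arc 1: start y=4.480, vy=12.760 → t=2.865, apex=12.621, x_land=35.208, impact vy=-15.888
  bounce: vy ← 0.86·15.888 = 13.663
Arc 2: start y=0.000, vy=13.663 → t=2.733, apex=9.334, x_land=68.793, impact vy=-13.663
  bounce: vy ← 0.86·13.663 = 11.751
Arc 3: start y=0.000, vy=11.751 → t=2.350, apex=6.904, x_land=97.675, impact vy=-11.751
  bounce: vy ← 0.86·11.751 = 10.105
Arc 4: start y=0.000, vy=10.105 → t=2.021, apex=5.106, x_land=122.514, impact vy=-10.105
  bounce: vy ← 0.86·10.105 = 8.691
Arc 5: start y=0.000, vy=8.691 → t=1.738, apex=3.776, x_land=143.876, impact vy=-8.691
  bounce: vy ← 0.86·8.691 = 7.474

1 2.865 12.621 35.208
2 2.733 9.334 68.793
3 2.350 6.904 97.675
4 2.021 5.106 122.514
5 1.738 3.776 143.876
final: 143.876 7.474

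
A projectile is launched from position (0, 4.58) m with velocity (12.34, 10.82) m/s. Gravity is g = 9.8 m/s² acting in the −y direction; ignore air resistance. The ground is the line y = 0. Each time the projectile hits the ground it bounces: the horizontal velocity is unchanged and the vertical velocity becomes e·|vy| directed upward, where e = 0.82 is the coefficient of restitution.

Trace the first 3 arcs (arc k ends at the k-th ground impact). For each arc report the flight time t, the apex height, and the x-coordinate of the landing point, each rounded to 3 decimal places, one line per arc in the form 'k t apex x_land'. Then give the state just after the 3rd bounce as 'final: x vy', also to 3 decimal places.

1 2.572 10.553 31.734
2 2.407 7.096 61.433
3 1.974 4.771 85.787
final: 85.787 7.930

Arc 1: start y=4.580, vy=10.820 → t=2.572, apex=10.553, x_land=31.734, impact vy=-14.382
  bounce: vy ← 0.82·14.382 = 11.793
Arc 2: start y=0.000, vy=11.793 → t=2.407, apex=7.096, x_land=61.433, impact vy=-11.793
  bounce: vy ← 0.82·11.793 = 9.670
Arc 3: start y=0.000, vy=9.670 → t=1.974, apex=4.771, x_land=85.787, impact vy=-9.670
  bounce: vy ← 0.82·9.670 = 7.930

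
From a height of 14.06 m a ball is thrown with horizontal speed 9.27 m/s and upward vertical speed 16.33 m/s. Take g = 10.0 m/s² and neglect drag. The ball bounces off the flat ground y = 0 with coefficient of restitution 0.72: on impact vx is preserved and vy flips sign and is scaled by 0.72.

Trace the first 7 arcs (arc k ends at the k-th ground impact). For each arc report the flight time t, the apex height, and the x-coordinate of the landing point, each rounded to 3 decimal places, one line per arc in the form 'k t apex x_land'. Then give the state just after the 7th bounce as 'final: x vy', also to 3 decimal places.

1 3.974 27.393 36.836
2 3.371 14.201 68.081
3 2.427 7.362 90.577
4 1.747 3.816 106.775
5 1.258 1.978 118.437
6 0.906 1.026 126.834
7 0.652 0.532 132.879
final: 132.879 2.348

Arc 1: start y=14.060, vy=16.330 → t=3.974, apex=27.393, x_land=36.836, impact vy=-23.407
  bounce: vy ← 0.72·23.407 = 16.853
Arc 2: start y=0.000, vy=16.853 → t=3.371, apex=14.201, x_land=68.081, impact vy=-16.853
  bounce: vy ← 0.72·16.853 = 12.134
Arc 3: start y=0.000, vy=12.134 → t=2.427, apex=7.362, x_land=90.577, impact vy=-12.134
  bounce: vy ← 0.72·12.134 = 8.736
Arc 4: start y=0.000, vy=8.736 → t=1.747, apex=3.816, x_land=106.775, impact vy=-8.736
  bounce: vy ← 0.72·8.736 = 6.290
Arc 5: start y=0.000, vy=6.290 → t=1.258, apex=1.978, x_land=118.437, impact vy=-6.290
  bounce: vy ← 0.72·6.290 = 4.529
Arc 6: start y=0.000, vy=4.529 → t=0.906, apex=1.026, x_land=126.834, impact vy=-4.529
  bounce: vy ← 0.72·4.529 = 3.261
Arc 7: start y=0.000, vy=3.261 → t=0.652, apex=0.532, x_land=132.879, impact vy=-3.261
  bounce: vy ← 0.72·3.261 = 2.348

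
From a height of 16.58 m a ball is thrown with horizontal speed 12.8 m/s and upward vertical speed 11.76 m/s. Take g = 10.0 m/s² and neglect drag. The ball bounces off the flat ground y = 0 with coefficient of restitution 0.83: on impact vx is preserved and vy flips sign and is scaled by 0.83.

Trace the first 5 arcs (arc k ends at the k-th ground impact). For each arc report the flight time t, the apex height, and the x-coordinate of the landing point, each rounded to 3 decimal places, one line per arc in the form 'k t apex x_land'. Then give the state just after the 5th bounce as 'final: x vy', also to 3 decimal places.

Arc 1: start y=16.580, vy=11.760 → t=3.344, apex=23.495, x_land=42.800, impact vy=-21.677
  bounce: vy ← 0.83·21.677 = 17.992
Arc 2: start y=0.000, vy=17.992 → t=3.598, apex=16.186, x_land=88.859, impact vy=-17.992
  bounce: vy ← 0.83·17.992 = 14.933
Arc 3: start y=0.000, vy=14.933 → t=2.987, apex=11.150, x_land=127.088, impact vy=-14.933
  bounce: vy ← 0.83·14.933 = 12.395
Arc 4: start y=0.000, vy=12.395 → t=2.479, apex=7.681, x_land=158.819, impact vy=-12.395
  bounce: vy ← 0.83·12.395 = 10.288
Arc 5: start y=0.000, vy=10.288 → t=2.058, apex=5.292, x_land=185.155, impact vy=-10.288
  bounce: vy ← 0.83·10.288 = 8.539

1 3.344 23.495 42.800
2 3.598 16.186 88.859
3 2.987 11.150 127.088
4 2.479 7.681 158.819
5 2.058 5.292 185.155
final: 185.155 8.539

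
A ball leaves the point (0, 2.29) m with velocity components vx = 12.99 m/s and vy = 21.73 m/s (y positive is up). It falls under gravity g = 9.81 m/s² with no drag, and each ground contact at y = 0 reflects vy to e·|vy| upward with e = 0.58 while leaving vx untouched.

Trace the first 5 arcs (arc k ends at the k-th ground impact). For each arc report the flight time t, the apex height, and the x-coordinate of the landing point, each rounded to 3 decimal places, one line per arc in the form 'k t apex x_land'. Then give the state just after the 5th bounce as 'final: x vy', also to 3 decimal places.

Arc 1: start y=2.290, vy=21.730 → t=4.533, apex=26.357, x_land=58.886, impact vy=-22.740
  bounce: vy ← 0.58·22.740 = 13.189
Arc 2: start y=0.000, vy=13.189 → t=2.689, apex=8.866, x_land=93.815, impact vy=-13.189
  bounce: vy ← 0.58·13.189 = 7.650
Arc 3: start y=0.000, vy=7.650 → t=1.560, apex=2.983, x_land=114.075, impact vy=-7.650
  bounce: vy ← 0.58·7.650 = 4.437
Arc 4: start y=0.000, vy=4.437 → t=0.905, apex=1.003, x_land=125.825, impact vy=-4.437
  bounce: vy ← 0.58·4.437 = 2.573
Arc 5: start y=0.000, vy=2.573 → t=0.525, apex=0.338, x_land=132.640, impact vy=-2.573
  bounce: vy ← 0.58·2.573 = 1.493

1 4.533 26.357 58.886
2 2.689 8.866 93.815
3 1.560 2.983 114.075
4 0.905 1.003 125.825
5 0.525 0.338 132.640
final: 132.640 1.493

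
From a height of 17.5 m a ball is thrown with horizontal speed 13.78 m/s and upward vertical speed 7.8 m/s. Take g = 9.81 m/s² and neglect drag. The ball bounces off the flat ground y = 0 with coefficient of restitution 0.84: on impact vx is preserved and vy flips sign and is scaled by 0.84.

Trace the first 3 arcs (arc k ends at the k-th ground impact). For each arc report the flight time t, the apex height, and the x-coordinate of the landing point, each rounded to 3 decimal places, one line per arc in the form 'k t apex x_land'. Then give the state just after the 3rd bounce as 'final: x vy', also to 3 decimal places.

Arc 1: start y=17.500, vy=7.800 → t=2.844, apex=20.601, x_land=39.197, impact vy=-20.104
  bounce: vy ← 0.84·20.104 = 16.888
Arc 2: start y=0.000, vy=16.888 → t=3.443, apex=14.536, x_land=86.641, impact vy=-16.888
  bounce: vy ← 0.84·16.888 = 14.186
Arc 3: start y=0.000, vy=14.186 → t=2.892, apex=10.257, x_land=126.494, impact vy=-14.186
  bounce: vy ← 0.84·14.186 = 11.916

1 2.844 20.601 39.197
2 3.443 14.536 86.641
3 2.892 10.257 126.494
final: 126.494 11.916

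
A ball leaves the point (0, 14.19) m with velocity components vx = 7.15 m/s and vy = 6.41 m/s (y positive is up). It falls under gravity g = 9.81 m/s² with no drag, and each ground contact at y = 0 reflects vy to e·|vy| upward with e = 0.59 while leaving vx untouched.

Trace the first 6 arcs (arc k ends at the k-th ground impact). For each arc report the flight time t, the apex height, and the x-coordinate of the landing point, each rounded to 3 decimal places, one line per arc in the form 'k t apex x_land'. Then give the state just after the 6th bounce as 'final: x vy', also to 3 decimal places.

Arc 1: start y=14.190, vy=6.410 → t=2.475, apex=16.284, x_land=17.700, impact vy=-17.874
  bounce: vy ← 0.59·17.874 = 10.546
Arc 2: start y=0.000, vy=10.546 → t=2.150, apex=5.669, x_land=33.072, impact vy=-10.546
  bounce: vy ← 0.59·10.546 = 6.222
Arc 3: start y=0.000, vy=6.222 → t=1.269, apex=1.973, x_land=42.142, impact vy=-6.222
  bounce: vy ← 0.59·6.222 = 3.671
Arc 4: start y=0.000, vy=3.671 → t=0.748, apex=0.687, x_land=47.494, impact vy=-3.671
  bounce: vy ← 0.59·3.671 = 2.166
Arc 5: start y=0.000, vy=2.166 → t=0.442, apex=0.239, x_land=50.651, impact vy=-2.166
  bounce: vy ← 0.59·2.166 = 1.278
Arc 6: start y=0.000, vy=1.278 → t=0.261, apex=0.083, x_land=52.514, impact vy=-1.278
  bounce: vy ← 0.59·1.278 = 0.754

1 2.475 16.284 17.700
2 2.150 5.669 33.072
3 1.269 1.973 42.142
4 0.748 0.687 47.494
5 0.442 0.239 50.651
6 0.261 0.083 52.514
final: 52.514 0.754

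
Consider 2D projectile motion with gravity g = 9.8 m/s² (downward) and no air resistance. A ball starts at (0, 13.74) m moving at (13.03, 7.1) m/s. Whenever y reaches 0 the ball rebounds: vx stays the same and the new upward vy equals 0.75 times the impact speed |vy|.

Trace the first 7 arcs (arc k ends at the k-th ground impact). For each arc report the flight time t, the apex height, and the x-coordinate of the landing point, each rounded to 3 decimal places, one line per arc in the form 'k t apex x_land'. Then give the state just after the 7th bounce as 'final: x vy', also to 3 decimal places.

1 2.549 16.312 33.214
2 2.737 9.175 68.875
3 2.053 5.161 95.620
4 1.539 2.903 115.679
5 1.155 1.633 130.724
6 0.866 0.919 142.007
7 0.649 0.517 150.470
final: 150.470 2.387

Arc 1: start y=13.740, vy=7.100 → t=2.549, apex=16.312, x_land=33.214, impact vy=-17.881
  bounce: vy ← 0.75·17.881 = 13.410
Arc 2: start y=0.000, vy=13.410 → t=2.737, apex=9.175, x_land=68.875, impact vy=-13.410
  bounce: vy ← 0.75·13.410 = 10.058
Arc 3: start y=0.000, vy=10.058 → t=2.053, apex=5.161, x_land=95.620, impact vy=-10.058
  bounce: vy ← 0.75·10.058 = 7.543
Arc 4: start y=0.000, vy=7.543 → t=1.539, apex=2.903, x_land=115.679, impact vy=-7.543
  bounce: vy ← 0.75·7.543 = 5.658
Arc 5: start y=0.000, vy=5.658 → t=1.155, apex=1.633, x_land=130.724, impact vy=-5.658
  bounce: vy ← 0.75·5.658 = 4.243
Arc 6: start y=0.000, vy=4.243 → t=0.866, apex=0.919, x_land=142.007, impact vy=-4.243
  bounce: vy ← 0.75·4.243 = 3.182
Arc 7: start y=0.000, vy=3.182 → t=0.649, apex=0.517, x_land=150.470, impact vy=-3.182
  bounce: vy ← 0.75·3.182 = 2.387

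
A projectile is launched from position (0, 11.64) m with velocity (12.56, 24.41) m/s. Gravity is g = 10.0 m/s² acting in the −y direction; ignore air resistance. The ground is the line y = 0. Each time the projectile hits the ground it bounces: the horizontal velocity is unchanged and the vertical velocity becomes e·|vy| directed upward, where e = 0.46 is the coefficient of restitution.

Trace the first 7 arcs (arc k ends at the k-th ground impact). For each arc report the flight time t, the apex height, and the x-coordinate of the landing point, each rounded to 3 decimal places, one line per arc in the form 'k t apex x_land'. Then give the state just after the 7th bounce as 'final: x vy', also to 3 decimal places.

Arc 1: start y=11.640, vy=24.410 → t=5.320, apex=41.432, x_land=66.814, impact vy=-28.786
  bounce: vy ← 0.46·28.786 = 13.242
Arc 2: start y=0.000, vy=13.242 → t=2.648, apex=8.767, x_land=100.078, impact vy=-13.242
  bounce: vy ← 0.46·13.242 = 6.091
Arc 3: start y=0.000, vy=6.091 → t=1.218, apex=1.855, x_land=115.379, impact vy=-6.091
  bounce: vy ← 0.46·6.091 = 2.802
Arc 4: start y=0.000, vy=2.802 → t=0.560, apex=0.393, x_land=122.417, impact vy=-2.802
  bounce: vy ← 0.46·2.802 = 1.289
Arc 5: start y=0.000, vy=1.289 → t=0.258, apex=0.083, x_land=125.655, impact vy=-1.289
  bounce: vy ← 0.46·1.289 = 0.593
Arc 6: start y=0.000, vy=0.593 → t=0.119, apex=0.018, x_land=127.144, impact vy=-0.593
  bounce: vy ← 0.46·0.593 = 0.273
Arc 7: start y=0.000, vy=0.273 → t=0.055, apex=0.004, x_land=127.829, impact vy=-0.273
  bounce: vy ← 0.46·0.273 = 0.125

1 5.320 41.432 66.814
2 2.648 8.767 100.078
3 1.218 1.855 115.379
4 0.560 0.393 122.417
5 0.258 0.083 125.655
6 0.119 0.018 127.144
7 0.055 0.004 127.829
final: 127.829 0.125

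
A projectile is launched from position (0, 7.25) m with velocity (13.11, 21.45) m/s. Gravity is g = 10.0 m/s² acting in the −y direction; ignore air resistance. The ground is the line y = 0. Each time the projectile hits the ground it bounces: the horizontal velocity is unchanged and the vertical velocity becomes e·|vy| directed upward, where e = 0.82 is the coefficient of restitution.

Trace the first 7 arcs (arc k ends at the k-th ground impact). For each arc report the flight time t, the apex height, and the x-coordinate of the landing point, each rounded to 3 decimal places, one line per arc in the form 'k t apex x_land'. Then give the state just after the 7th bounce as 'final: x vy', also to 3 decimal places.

Arc 1: start y=7.250, vy=21.450 → t=4.605, apex=30.255, x_land=60.370, impact vy=-24.599
  bounce: vy ← 0.82·24.599 = 20.171
Arc 2: start y=0.000, vy=20.171 → t=4.034, apex=20.344, x_land=113.258, impact vy=-20.171
  bounce: vy ← 0.82·20.171 = 16.540
Arc 3: start y=0.000, vy=16.540 → t=3.308, apex=13.679, x_land=156.627, impact vy=-16.540
  bounce: vy ← 0.82·16.540 = 13.563
Arc 4: start y=0.000, vy=13.563 → t=2.713, apex=9.198, x_land=192.189, impact vy=-13.563
  bounce: vy ← 0.82·13.563 = 11.122
Arc 5: start y=0.000, vy=11.122 → t=2.224, apex=6.185, x_land=221.350, impact vy=-11.122
  bounce: vy ← 0.82·11.122 = 9.120
Arc 6: start y=0.000, vy=9.120 → t=1.824, apex=4.159, x_land=245.262, impact vy=-9.120
  bounce: vy ← 0.82·9.120 = 7.478
Arc 7: start y=0.000, vy=7.478 → t=1.496, apex=2.796, x_land=264.870, impact vy=-7.478
  bounce: vy ← 0.82·7.478 = 6.132

1 4.605 30.255 60.370
2 4.034 20.344 113.258
3 3.308 13.679 156.627
4 2.713 9.198 192.189
5 2.224 6.185 221.350
6 1.824 4.159 245.262
7 1.496 2.796 264.870
final: 264.870 6.132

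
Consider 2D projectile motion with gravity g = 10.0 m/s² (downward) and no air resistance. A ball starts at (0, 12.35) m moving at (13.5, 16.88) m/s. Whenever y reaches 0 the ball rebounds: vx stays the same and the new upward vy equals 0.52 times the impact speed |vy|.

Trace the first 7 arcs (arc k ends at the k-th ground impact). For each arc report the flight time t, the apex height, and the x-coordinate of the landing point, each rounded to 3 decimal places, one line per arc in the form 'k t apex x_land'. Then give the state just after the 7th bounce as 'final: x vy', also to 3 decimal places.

1 3.994 26.597 53.924
2 2.399 7.192 86.305
3 1.247 1.945 103.144
4 0.649 0.526 111.900
5 0.337 0.142 116.453
6 0.175 0.038 118.820
7 0.091 0.010 120.052
final: 120.052 0.237

Arc 1: start y=12.350, vy=16.880 → t=3.994, apex=26.597, x_land=53.924, impact vy=-23.064
  bounce: vy ← 0.52·23.064 = 11.993
Arc 2: start y=0.000, vy=11.993 → t=2.399, apex=7.192, x_land=86.305, impact vy=-11.993
  bounce: vy ← 0.52·11.993 = 6.236
Arc 3: start y=0.000, vy=6.236 → t=1.247, apex=1.945, x_land=103.144, impact vy=-6.236
  bounce: vy ← 0.52·6.236 = 3.243
Arc 4: start y=0.000, vy=3.243 → t=0.649, apex=0.526, x_land=111.900, impact vy=-3.243
  bounce: vy ← 0.52·3.243 = 1.686
Arc 5: start y=0.000, vy=1.686 → t=0.337, apex=0.142, x_land=116.453, impact vy=-1.686
  bounce: vy ← 0.52·1.686 = 0.877
Arc 6: start y=0.000, vy=0.877 → t=0.175, apex=0.038, x_land=118.820, impact vy=-0.877
  bounce: vy ← 0.52·0.877 = 0.456
Arc 7: start y=0.000, vy=0.456 → t=0.091, apex=0.010, x_land=120.052, impact vy=-0.456
  bounce: vy ← 0.52·0.456 = 0.237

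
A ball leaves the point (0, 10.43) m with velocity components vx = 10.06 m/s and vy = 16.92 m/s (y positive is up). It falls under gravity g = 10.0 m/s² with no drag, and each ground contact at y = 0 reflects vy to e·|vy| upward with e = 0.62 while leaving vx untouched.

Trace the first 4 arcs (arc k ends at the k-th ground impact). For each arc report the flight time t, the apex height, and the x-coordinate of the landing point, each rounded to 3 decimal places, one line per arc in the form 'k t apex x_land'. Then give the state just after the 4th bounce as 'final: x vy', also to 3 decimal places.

1 3.917 24.744 39.401
2 2.759 9.512 67.152
3 1.710 3.656 84.357
4 1.060 1.405 95.024
final: 95.024 3.287

Arc 1: start y=10.430, vy=16.920 → t=3.917, apex=24.744, x_land=39.401, impact vy=-22.246
  bounce: vy ← 0.62·22.246 = 13.793
Arc 2: start y=0.000, vy=13.793 → t=2.759, apex=9.512, x_land=67.152, impact vy=-13.793
  bounce: vy ← 0.62·13.793 = 8.551
Arc 3: start y=0.000, vy=8.551 → t=1.710, apex=3.656, x_land=84.357, impact vy=-8.551
  bounce: vy ← 0.62·8.551 = 5.302
Arc 4: start y=0.000, vy=5.302 → t=1.060, apex=1.405, x_land=95.024, impact vy=-5.302
  bounce: vy ← 0.62·5.302 = 3.287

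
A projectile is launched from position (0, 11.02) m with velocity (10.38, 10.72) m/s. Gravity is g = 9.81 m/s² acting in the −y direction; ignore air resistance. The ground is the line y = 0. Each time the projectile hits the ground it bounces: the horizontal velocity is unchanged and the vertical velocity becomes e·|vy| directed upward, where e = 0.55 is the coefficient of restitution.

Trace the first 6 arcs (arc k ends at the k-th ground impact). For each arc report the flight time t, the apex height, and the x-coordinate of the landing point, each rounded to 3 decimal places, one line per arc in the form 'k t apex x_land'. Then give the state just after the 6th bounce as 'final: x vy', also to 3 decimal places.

Arc 1: start y=11.020, vy=10.720 → t=2.948, apex=16.877, x_land=30.597, impact vy=-18.197
  bounce: vy ← 0.55·18.197 = 10.008
Arc 2: start y=0.000, vy=10.008 → t=2.040, apex=5.105, x_land=51.777, impact vy=-10.008
  bounce: vy ← 0.55·10.008 = 5.505
Arc 3: start y=0.000, vy=5.505 → t=1.122, apex=1.544, x_land=63.426, impact vy=-5.505
  bounce: vy ← 0.55·5.505 = 3.028
Arc 4: start y=0.000, vy=3.028 → t=0.617, apex=0.467, x_land=69.833, impact vy=-3.028
  bounce: vy ← 0.55·3.028 = 1.665
Arc 5: start y=0.000, vy=1.665 → t=0.339, apex=0.141, x_land=73.356, impact vy=-1.665
  bounce: vy ← 0.55·1.665 = 0.916
Arc 6: start y=0.000, vy=0.916 → t=0.187, apex=0.043, x_land=75.295, impact vy=-0.916
  bounce: vy ← 0.55·0.916 = 0.504

1 2.948 16.877 30.597
2 2.040 5.105 51.777
3 1.122 1.544 63.426
4 0.617 0.467 69.833
5 0.339 0.141 73.356
6 0.187 0.043 75.295
final: 75.295 0.504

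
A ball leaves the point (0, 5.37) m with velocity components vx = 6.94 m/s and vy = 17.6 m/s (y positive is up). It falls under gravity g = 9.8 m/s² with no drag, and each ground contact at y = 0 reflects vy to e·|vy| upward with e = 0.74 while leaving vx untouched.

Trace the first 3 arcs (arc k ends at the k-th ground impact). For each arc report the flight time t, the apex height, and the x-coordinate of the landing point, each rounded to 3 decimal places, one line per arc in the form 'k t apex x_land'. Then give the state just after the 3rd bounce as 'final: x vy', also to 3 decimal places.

1 3.875 21.174 26.890
2 3.077 11.595 48.242
3 2.277 6.349 64.042
final: 64.042 8.255

Arc 1: start y=5.370, vy=17.600 → t=3.875, apex=21.174, x_land=26.890, impact vy=-20.372
  bounce: vy ← 0.74·20.372 = 15.075
Arc 2: start y=0.000, vy=15.075 → t=3.077, apex=11.595, x_land=48.242, impact vy=-15.075
  bounce: vy ← 0.74·15.075 = 11.156
Arc 3: start y=0.000, vy=11.156 → t=2.277, apex=6.349, x_land=64.042, impact vy=-11.156
  bounce: vy ← 0.74·11.156 = 8.255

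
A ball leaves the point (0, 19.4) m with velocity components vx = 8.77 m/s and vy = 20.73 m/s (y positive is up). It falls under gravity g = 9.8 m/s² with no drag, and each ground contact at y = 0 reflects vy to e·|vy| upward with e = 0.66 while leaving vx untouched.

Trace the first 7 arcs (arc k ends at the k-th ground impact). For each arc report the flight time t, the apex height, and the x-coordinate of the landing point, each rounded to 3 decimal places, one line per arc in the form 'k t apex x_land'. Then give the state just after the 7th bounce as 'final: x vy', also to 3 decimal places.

Arc 1: start y=19.400, vy=20.730 → t=5.019, apex=41.325, x_land=44.020, impact vy=-28.460
  bounce: vy ← 0.66·28.460 = 18.784
Arc 2: start y=0.000, vy=18.784 → t=3.833, apex=18.001, x_land=77.639, impact vy=-18.784
  bounce: vy ← 0.66·18.784 = 12.397
Arc 3: start y=0.000, vy=12.397 → t=2.530, apex=7.841, x_land=99.827, impact vy=-12.397
  bounce: vy ← 0.66·12.397 = 8.182
Arc 4: start y=0.000, vy=8.182 → t=1.670, apex=3.416, x_land=114.472, impact vy=-8.182
  bounce: vy ← 0.66·8.182 = 5.400
Arc 5: start y=0.000, vy=5.400 → t=1.102, apex=1.488, x_land=124.137, impact vy=-5.400
  bounce: vy ← 0.66·5.400 = 3.564
Arc 6: start y=0.000, vy=3.564 → t=0.727, apex=0.648, x_land=130.516, impact vy=-3.564
  bounce: vy ← 0.66·3.564 = 2.352
Arc 7: start y=0.000, vy=2.352 → t=0.480, apex=0.282, x_land=134.726, impact vy=-2.352
  bounce: vy ← 0.66·2.352 = 1.553

1 5.019 41.325 44.020
2 3.833 18.001 77.639
3 2.530 7.841 99.827
4 1.670 3.416 114.472
5 1.102 1.488 124.137
6 0.727 0.648 130.516
7 0.480 0.282 134.726
final: 134.726 1.553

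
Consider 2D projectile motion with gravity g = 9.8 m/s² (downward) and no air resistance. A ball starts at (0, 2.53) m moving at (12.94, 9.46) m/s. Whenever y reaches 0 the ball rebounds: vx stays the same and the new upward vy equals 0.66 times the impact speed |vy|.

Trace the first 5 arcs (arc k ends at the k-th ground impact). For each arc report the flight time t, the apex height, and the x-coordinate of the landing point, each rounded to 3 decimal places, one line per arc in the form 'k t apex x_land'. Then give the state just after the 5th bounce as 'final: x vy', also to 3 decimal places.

1 2.169 7.096 28.063
2 1.588 3.091 48.618
3 1.048 1.346 62.184
4 0.692 0.587 71.138
5 0.457 0.255 77.047
final: 77.047 1.477

Arc 1: start y=2.530, vy=9.460 → t=2.169, apex=7.096, x_land=28.063, impact vy=-11.793
  bounce: vy ← 0.66·11.793 = 7.784
Arc 2: start y=0.000, vy=7.784 → t=1.588, apex=3.091, x_land=48.618, impact vy=-7.784
  bounce: vy ← 0.66·7.784 = 5.137
Arc 3: start y=0.000, vy=5.137 → t=1.048, apex=1.346, x_land=62.184, impact vy=-5.137
  bounce: vy ← 0.66·5.137 = 3.390
Arc 4: start y=0.000, vy=3.390 → t=0.692, apex=0.587, x_land=71.138, impact vy=-3.390
  bounce: vy ← 0.66·3.390 = 2.238
Arc 5: start y=0.000, vy=2.238 → t=0.457, apex=0.255, x_land=77.047, impact vy=-2.238
  bounce: vy ← 0.66·2.238 = 1.477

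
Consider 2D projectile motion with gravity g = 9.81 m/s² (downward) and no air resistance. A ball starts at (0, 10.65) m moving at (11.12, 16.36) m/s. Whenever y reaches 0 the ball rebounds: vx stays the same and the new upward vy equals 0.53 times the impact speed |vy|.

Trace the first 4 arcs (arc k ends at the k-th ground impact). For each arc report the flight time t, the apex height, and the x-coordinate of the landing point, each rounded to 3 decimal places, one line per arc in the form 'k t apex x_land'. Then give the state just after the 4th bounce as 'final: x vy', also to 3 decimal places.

1 3.893 24.292 43.291
2 2.359 6.824 69.522
3 1.250 1.917 83.425
4 0.663 0.538 90.793
final: 90.793 1.723

Arc 1: start y=10.650, vy=16.360 → t=3.893, apex=24.292, x_land=43.291, impact vy=-21.831
  bounce: vy ← 0.53·21.831 = 11.571
Arc 2: start y=0.000, vy=11.571 → t=2.359, apex=6.824, x_land=69.522, impact vy=-11.571
  bounce: vy ← 0.53·11.571 = 6.132
Arc 3: start y=0.000, vy=6.132 → t=1.250, apex=1.917, x_land=83.425, impact vy=-6.132
  bounce: vy ← 0.53·6.132 = 3.250
Arc 4: start y=0.000, vy=3.250 → t=0.663, apex=0.538, x_land=90.793, impact vy=-3.250
  bounce: vy ← 0.53·3.250 = 1.723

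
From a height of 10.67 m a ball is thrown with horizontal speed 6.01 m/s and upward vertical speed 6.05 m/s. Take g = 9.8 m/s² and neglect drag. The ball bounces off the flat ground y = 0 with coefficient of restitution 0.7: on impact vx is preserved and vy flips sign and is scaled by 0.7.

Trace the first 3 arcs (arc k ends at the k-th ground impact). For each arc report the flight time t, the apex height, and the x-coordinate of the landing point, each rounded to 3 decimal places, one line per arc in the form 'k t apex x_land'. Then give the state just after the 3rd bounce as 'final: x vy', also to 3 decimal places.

Arc 1: start y=10.670, vy=6.050 → t=2.217, apex=12.537, x_land=13.324, impact vy=-15.676
  bounce: vy ← 0.7·15.676 = 10.973
Arc 2: start y=0.000, vy=10.973 → t=2.239, apex=6.143, x_land=26.783, impact vy=-10.973
  bounce: vy ← 0.7·10.973 = 7.681
Arc 3: start y=0.000, vy=7.681 → t=1.568, apex=3.010, x_land=36.204, impact vy=-7.681
  bounce: vy ← 0.7·7.681 = 5.377

1 2.217 12.537 13.324
2 2.239 6.143 26.783
3 1.568 3.010 36.204
final: 36.204 5.377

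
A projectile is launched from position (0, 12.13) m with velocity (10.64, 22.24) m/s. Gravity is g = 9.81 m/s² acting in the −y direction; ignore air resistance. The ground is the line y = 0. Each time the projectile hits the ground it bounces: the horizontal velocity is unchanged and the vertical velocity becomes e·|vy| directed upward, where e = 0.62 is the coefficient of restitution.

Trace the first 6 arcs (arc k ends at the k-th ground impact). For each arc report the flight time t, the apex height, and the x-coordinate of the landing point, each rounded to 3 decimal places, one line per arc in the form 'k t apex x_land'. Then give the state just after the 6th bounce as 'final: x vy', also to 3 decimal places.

1 5.026 37.340 53.478
2 3.421 14.353 89.881
3 2.121 5.517 112.450
4 1.315 2.121 126.443
5 0.815 0.815 135.119
6 0.506 0.313 140.498
final: 140.498 1.537

Arc 1: start y=12.130, vy=22.240 → t=5.026, apex=37.340, x_land=53.478, impact vy=-27.067
  bounce: vy ← 0.62·27.067 = 16.781
Arc 2: start y=0.000, vy=16.781 → t=3.421, apex=14.353, x_land=89.881, impact vy=-16.781
  bounce: vy ← 0.62·16.781 = 10.404
Arc 3: start y=0.000, vy=10.404 → t=2.121, apex=5.517, x_land=112.450, impact vy=-10.404
  bounce: vy ← 0.62·10.404 = 6.451
Arc 4: start y=0.000, vy=6.451 → t=1.315, apex=2.121, x_land=126.443, impact vy=-6.451
  bounce: vy ← 0.62·6.451 = 3.999
Arc 5: start y=0.000, vy=3.999 → t=0.815, apex=0.815, x_land=135.119, impact vy=-3.999
  bounce: vy ← 0.62·3.999 = 2.480
Arc 6: start y=0.000, vy=2.480 → t=0.506, apex=0.313, x_land=140.498, impact vy=-2.480
  bounce: vy ← 0.62·2.480 = 1.537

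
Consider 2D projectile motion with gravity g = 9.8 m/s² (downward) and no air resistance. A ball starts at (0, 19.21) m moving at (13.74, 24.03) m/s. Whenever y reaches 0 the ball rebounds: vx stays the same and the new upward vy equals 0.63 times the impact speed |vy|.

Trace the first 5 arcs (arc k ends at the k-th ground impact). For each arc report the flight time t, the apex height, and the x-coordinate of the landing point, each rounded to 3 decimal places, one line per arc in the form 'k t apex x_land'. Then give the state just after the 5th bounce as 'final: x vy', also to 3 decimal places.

1 5.604 48.671 76.995
2 3.971 19.318 131.557
3 2.502 7.667 165.932
4 1.576 3.043 187.588
5 0.993 1.208 201.231
final: 201.231 3.065

Arc 1: start y=19.210, vy=24.030 → t=5.604, apex=48.671, x_land=76.995, impact vy=-30.886
  bounce: vy ← 0.63·30.886 = 19.458
Arc 2: start y=0.000, vy=19.458 → t=3.971, apex=19.318, x_land=131.557, impact vy=-19.458
  bounce: vy ← 0.63·19.458 = 12.259
Arc 3: start y=0.000, vy=12.259 → t=2.502, apex=7.667, x_land=165.932, impact vy=-12.259
  bounce: vy ← 0.63·12.259 = 7.723
Arc 4: start y=0.000, vy=7.723 → t=1.576, apex=3.043, x_land=187.588, impact vy=-7.723
  bounce: vy ← 0.63·7.723 = 4.865
Arc 5: start y=0.000, vy=4.865 → t=0.993, apex=1.208, x_land=201.231, impact vy=-4.865
  bounce: vy ← 0.63·4.865 = 3.065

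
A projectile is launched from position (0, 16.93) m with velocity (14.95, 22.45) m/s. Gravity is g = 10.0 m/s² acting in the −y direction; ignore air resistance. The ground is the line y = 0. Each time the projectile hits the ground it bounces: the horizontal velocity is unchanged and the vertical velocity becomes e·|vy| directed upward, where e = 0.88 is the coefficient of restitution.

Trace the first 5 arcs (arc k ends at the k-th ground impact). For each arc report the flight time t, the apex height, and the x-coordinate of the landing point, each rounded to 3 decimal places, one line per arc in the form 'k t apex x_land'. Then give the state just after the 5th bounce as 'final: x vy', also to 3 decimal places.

Arc 1: start y=16.930, vy=22.450 → t=5.148, apex=42.130, x_land=76.959, impact vy=-29.028
  bounce: vy ← 0.88·29.028 = 25.544
Arc 2: start y=0.000, vy=25.544 → t=5.109, apex=32.626, x_land=153.336, impact vy=-25.544
  bounce: vy ← 0.88·25.544 = 22.479
Arc 3: start y=0.000, vy=22.479 → t=4.496, apex=25.265, x_land=220.549, impact vy=-22.479
  bounce: vy ← 0.88·22.479 = 19.782
Arc 4: start y=0.000, vy=19.782 → t=3.956, apex=19.565, x_land=279.695, impact vy=-19.782
  bounce: vy ← 0.88·19.782 = 17.408
Arc 5: start y=0.000, vy=17.408 → t=3.482, apex=15.151, x_land=331.744, impact vy=-17.408
  bounce: vy ← 0.88·17.408 = 15.319

1 5.148 42.130 76.959
2 5.109 32.626 153.336
3 4.496 25.265 220.549
4 3.956 19.565 279.695
5 3.482 15.151 331.744
final: 331.744 15.319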